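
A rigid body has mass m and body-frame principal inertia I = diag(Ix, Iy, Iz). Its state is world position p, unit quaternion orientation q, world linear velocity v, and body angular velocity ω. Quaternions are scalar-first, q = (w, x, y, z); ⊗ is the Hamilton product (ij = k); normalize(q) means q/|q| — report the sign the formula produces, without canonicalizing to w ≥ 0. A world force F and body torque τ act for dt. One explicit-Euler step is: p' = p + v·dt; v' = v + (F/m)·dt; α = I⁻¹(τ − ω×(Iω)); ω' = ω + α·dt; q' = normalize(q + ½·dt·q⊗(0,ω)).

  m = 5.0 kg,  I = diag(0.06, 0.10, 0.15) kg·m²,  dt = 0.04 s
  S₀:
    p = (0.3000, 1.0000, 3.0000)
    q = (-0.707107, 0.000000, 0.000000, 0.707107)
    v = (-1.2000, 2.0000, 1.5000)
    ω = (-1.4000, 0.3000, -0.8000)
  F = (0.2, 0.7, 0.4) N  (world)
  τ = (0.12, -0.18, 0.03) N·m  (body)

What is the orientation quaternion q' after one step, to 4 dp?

q' = (-0.6954, 0.0155, -0.0240, 0.7180)

Hamilton product q⊗(0,ω) = (0.5656856, 0.7778177, -1.2020819, 0.5656856)
updated quaternion q' = (-0.6954, 0.0155, -0.0240, 0.7180)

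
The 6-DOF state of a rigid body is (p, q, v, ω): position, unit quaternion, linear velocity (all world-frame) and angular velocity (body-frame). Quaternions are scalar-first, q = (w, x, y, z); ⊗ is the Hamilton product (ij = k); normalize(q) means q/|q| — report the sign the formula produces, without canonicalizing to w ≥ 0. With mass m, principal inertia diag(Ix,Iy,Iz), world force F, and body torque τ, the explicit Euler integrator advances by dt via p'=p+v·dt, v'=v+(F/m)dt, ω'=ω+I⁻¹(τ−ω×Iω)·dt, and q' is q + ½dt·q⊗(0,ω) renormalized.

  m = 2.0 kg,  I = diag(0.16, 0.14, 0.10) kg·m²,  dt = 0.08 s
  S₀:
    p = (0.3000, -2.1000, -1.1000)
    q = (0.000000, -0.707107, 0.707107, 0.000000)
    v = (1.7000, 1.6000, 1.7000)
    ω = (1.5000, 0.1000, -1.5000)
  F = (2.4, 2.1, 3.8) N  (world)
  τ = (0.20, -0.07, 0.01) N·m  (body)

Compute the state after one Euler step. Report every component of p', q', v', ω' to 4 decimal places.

precession coupling ω×(Iω) = (0.0060, -0.1350, -0.0030)
α = I⁻¹(τ − ω×Iω) = (1.2125, 0.4643, 0.1300)
ω + α·dt = (1.5970, 0.1371, -1.4896)
2q̇ = q⊗(0,ω) = (0.9899498, -1.0606605, -1.0606605, -1.1313712)
q + ½dt·q⊗(0,ω), renormalized = (0.0395, -0.7468, 0.6623, -0.0451)
new position p' = (0.4360, -1.9720, -0.9640)
new velocity v' = (1.7960, 1.6840, 1.8520)

p' = (0.4360, -1.9720, -0.9640)
q' = (0.0395, -0.7468, 0.6623, -0.0451)
v' = (1.7960, 1.6840, 1.8520)
ω' = (1.5970, 0.1371, -1.4896)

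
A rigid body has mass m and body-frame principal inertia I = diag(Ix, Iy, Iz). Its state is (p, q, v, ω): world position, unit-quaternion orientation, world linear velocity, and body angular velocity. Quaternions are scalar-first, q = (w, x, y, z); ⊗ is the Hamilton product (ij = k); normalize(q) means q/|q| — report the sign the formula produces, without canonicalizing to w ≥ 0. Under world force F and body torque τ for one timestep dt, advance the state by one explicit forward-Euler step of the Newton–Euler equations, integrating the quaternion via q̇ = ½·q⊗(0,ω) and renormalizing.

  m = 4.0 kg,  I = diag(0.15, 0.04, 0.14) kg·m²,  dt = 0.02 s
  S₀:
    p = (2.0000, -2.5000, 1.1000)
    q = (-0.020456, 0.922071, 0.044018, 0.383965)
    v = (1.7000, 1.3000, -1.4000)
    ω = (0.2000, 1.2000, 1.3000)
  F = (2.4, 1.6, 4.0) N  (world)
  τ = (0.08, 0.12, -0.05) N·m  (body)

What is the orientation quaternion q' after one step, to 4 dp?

Hamilton product q⊗(0,ω) = (-0.7363903, -0.4076258, -1.1464465, 1.0710888)
q' = normalize(q + ½dt·q⊗(0,ω)) = (-0.0278, 0.9178, 0.0325, 0.3946)

q' = (-0.0278, 0.9178, 0.0325, 0.3946)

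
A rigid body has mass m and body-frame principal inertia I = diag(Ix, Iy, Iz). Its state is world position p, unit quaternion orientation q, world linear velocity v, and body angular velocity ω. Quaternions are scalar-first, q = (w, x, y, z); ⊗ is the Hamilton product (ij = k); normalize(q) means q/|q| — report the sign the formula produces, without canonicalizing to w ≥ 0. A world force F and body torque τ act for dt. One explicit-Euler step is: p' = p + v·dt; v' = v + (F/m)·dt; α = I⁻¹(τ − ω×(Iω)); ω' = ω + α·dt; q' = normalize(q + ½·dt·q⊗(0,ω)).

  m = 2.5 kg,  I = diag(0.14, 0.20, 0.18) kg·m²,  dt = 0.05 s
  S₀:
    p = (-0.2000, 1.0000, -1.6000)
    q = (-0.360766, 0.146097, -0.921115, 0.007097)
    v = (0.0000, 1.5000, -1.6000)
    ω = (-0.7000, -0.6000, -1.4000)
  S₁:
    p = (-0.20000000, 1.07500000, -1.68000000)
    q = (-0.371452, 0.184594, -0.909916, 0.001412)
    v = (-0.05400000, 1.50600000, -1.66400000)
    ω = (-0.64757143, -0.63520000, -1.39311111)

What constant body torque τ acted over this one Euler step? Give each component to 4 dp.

Δω = ω₁−ω₀ = (0.05242857, -0.03520000, 0.00688889)
ω₀×(Iω₀) = (-0.0168, -0.0392, 0.0252)
I·α + gyro = (0.1300, -0.1800, 0.0500)

τ = (0.1300, -0.1800, 0.0500)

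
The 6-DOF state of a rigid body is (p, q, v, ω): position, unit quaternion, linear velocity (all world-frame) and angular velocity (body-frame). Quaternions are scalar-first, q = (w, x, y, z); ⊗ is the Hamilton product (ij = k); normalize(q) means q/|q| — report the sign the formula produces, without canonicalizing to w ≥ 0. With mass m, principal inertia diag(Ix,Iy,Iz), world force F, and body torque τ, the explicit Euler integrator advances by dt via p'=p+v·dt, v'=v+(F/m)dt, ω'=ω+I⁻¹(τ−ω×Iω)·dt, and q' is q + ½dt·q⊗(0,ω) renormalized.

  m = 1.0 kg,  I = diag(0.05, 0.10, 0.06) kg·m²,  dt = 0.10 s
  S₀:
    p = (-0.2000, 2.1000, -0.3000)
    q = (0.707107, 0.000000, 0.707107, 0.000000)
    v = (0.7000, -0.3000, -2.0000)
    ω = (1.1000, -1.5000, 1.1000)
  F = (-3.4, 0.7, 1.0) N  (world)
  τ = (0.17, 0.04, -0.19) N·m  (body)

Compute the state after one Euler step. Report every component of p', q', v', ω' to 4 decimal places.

linear accel F/m = (-3.4000, 0.7000, 1.0000)
p' = p + v·dt = (-0.1300, 2.0700, -0.5000)
v + (F/m)dt = (0.3600, -0.2300, -1.9000)
(τ − ω×Iω)/I = (2.0800, 0.5210, -1.7917)
new body rate ω' = (1.3080, -1.4479, 0.9208)
2q̇ = q⊗(0,ω) = (1.0606605, 1.5556354, -1.0606605, 0.0000000)
updated quaternion q' = (0.7557, 0.0773, 0.6503, 0.0000)

p' = (-0.1300, 2.0700, -0.5000)
q' = (0.7557, 0.0773, 0.6503, 0.0000)
v' = (0.3600, -0.2300, -1.9000)
ω' = (1.3080, -1.4479, 0.9208)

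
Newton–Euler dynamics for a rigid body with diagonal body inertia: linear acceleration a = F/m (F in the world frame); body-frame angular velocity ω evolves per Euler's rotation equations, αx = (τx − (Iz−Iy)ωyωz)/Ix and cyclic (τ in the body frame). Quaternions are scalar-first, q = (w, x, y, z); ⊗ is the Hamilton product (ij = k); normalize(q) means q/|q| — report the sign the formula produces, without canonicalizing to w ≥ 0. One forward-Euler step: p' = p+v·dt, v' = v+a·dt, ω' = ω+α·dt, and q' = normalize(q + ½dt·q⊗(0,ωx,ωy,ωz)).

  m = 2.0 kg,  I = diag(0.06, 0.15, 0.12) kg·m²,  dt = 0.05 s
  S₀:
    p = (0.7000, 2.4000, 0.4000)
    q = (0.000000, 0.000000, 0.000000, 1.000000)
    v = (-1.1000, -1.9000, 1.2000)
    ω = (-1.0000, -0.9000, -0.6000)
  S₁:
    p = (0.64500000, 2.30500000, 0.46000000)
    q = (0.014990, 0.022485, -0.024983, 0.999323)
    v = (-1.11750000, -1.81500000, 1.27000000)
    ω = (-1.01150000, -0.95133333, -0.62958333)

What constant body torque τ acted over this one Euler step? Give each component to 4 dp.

τ = (-0.0300, -0.1900, 0.0100)

Δω = ω₁−ω₀ = (-0.01150000, -0.05133333, -0.02958333)
I·α + gyro = (-0.0300, -0.1900, 0.0100)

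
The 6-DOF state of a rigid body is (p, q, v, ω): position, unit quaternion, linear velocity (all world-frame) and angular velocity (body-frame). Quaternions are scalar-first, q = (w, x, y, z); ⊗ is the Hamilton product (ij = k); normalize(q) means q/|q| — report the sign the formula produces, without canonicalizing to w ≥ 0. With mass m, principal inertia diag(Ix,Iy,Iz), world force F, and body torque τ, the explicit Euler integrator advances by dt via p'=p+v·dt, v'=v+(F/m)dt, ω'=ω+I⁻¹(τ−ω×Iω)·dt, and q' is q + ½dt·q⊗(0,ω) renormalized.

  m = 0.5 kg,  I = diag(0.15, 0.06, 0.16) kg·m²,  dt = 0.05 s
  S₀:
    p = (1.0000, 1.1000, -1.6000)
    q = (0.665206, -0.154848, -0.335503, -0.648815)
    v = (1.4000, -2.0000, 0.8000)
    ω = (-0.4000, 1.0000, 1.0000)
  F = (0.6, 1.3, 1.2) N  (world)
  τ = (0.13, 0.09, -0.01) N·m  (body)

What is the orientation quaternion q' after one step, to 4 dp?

Hamilton product q⊗(0,ω) = (0.9223788, 0.0472296, 1.0795800, 0.3761568)
updated quaternion q' = (0.6878, -0.1536, -0.3083, -0.6390)

q' = (0.6878, -0.1536, -0.3083, -0.6390)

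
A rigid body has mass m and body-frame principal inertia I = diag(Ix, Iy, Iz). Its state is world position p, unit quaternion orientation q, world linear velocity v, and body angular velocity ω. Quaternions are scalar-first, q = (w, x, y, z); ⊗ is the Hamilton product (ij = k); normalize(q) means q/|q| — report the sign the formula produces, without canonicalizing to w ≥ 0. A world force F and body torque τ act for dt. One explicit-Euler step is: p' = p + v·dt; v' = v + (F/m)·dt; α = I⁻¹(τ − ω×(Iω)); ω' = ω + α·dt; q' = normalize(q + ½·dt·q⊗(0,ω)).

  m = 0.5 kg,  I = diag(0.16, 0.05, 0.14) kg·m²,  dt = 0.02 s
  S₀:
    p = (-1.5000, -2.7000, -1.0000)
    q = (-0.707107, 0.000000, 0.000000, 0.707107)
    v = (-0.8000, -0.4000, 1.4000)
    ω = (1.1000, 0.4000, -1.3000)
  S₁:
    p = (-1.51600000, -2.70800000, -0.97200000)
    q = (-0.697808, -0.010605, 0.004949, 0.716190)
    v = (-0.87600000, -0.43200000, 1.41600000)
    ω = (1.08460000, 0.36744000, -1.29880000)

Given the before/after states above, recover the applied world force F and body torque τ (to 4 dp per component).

velocity change Δv = (-0.07600000, -0.03200000, 0.01600000)
F = m·Δv/dt = (-1.9000, -0.8000, 0.4000)
Δω = ω₁−ω₀ = (-0.01540000, -0.03256000, 0.00120000)
applied torque τ = (-0.1700, -0.1100, -0.0400)

F = (-1.9000, -0.8000, 0.4000)
τ = (-0.1700, -0.1100, -0.0400)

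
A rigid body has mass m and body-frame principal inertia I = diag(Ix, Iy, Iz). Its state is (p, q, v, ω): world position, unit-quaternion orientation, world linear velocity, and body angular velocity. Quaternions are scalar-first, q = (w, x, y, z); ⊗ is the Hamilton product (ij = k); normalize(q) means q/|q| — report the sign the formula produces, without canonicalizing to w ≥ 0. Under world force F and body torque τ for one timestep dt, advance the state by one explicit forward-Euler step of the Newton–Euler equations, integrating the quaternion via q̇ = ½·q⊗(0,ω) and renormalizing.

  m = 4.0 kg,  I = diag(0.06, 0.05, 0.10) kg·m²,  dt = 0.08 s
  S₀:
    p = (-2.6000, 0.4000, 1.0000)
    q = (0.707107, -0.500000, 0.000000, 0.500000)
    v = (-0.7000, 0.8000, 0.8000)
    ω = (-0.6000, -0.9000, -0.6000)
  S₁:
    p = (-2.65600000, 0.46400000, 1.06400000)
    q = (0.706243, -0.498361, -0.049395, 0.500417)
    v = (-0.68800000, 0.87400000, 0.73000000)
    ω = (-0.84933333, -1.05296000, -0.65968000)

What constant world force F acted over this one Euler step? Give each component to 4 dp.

velocity change Δv = (0.01200000, 0.07400000, -0.07000000)
m·(v₁−v₀)/dt = (0.6000, 3.7000, -3.5000)

F = (0.6000, 3.7000, -3.5000)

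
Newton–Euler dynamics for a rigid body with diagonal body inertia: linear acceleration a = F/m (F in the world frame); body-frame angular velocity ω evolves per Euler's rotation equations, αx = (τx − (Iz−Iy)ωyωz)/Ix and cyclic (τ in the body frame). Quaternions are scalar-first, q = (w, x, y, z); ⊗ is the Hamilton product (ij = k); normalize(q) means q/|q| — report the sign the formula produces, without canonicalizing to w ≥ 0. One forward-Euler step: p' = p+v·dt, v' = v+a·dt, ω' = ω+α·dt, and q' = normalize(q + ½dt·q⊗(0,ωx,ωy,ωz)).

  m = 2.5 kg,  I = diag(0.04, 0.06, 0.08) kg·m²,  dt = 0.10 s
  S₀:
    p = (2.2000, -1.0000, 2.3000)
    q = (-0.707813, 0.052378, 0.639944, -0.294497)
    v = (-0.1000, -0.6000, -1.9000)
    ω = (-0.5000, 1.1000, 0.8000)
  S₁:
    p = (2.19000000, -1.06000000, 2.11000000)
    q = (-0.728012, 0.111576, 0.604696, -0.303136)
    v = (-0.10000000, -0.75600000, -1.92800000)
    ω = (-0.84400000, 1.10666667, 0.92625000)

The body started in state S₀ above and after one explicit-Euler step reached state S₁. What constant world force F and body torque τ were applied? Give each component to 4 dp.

F = (0.0000, -3.9000, -0.7000)
τ = (-0.1200, 0.0200, 0.0900)

Δω = ω₁−ω₀ = (-0.34400000, 0.00666667, 0.12625000)
applied torque τ = (-0.1200, 0.0200, 0.0900)
v₁ − v₀ = (0.00000000, -0.15600000, -0.02800000)
applied force F = (0.0000, -3.9000, -0.7000)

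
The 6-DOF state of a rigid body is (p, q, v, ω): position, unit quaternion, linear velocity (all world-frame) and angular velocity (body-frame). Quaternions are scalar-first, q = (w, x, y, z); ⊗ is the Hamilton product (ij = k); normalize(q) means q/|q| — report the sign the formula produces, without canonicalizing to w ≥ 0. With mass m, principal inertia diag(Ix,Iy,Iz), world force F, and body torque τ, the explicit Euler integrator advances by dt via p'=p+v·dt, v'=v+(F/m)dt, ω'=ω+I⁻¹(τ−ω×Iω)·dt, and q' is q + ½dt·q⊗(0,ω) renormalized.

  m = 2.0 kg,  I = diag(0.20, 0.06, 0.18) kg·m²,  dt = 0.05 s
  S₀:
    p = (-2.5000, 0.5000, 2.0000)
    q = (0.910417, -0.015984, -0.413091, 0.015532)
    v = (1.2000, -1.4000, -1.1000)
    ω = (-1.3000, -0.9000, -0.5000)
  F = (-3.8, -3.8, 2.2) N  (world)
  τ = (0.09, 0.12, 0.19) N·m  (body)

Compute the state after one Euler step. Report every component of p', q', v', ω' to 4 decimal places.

p' = (-2.4400, 0.4300, 1.9450)
q' = (0.9000, -0.0400, -0.4339, -0.0089)
v' = (1.1050, -1.4950, -1.0450)
ω' = (-1.2910, -0.8108, -0.4017)

p + v·dt = (-2.4400, 0.4300, 1.9450)
v' = v + a·dt = (1.1050, -1.4950, -1.0450)
gyro term ω×Iω = (0.0540, 0.0130, -0.1638)
α = I⁻¹(τ − ω×Iω) = (0.1800, 1.7833, 1.9656)
ω + α·dt = (-1.2910, -0.8108, -0.4017)
2q̇ = q⊗(0,ω) = (-0.3847951, -0.9630178, -0.8475589, -0.9778412)
q' = normalize(q + ½dt·q⊗(0,ω)) = (0.9000, -0.0400, -0.4339, -0.0089)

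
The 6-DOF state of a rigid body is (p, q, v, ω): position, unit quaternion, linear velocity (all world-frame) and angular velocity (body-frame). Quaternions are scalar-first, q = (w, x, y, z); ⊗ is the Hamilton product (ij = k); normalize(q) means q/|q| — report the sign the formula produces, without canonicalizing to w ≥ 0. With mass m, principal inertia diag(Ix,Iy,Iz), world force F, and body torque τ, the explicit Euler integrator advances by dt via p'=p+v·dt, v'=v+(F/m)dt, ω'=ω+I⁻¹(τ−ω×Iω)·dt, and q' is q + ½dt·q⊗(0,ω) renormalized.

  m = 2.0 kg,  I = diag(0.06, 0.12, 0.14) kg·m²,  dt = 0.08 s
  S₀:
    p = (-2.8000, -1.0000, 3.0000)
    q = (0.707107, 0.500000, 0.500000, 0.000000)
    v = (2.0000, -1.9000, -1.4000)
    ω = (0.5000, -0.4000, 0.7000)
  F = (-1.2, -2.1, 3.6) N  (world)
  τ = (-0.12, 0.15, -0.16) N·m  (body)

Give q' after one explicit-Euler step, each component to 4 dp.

q' = (0.7046, 0.5278, 0.4743, 0.0018)

Hamilton product q⊗(0,ω) = (-0.0500000, 0.7035535, -0.6328428, 0.0449749)
q' = normalize(q + ½dt·q⊗(0,ω)) = (0.7046, 0.5278, 0.4743, 0.0018)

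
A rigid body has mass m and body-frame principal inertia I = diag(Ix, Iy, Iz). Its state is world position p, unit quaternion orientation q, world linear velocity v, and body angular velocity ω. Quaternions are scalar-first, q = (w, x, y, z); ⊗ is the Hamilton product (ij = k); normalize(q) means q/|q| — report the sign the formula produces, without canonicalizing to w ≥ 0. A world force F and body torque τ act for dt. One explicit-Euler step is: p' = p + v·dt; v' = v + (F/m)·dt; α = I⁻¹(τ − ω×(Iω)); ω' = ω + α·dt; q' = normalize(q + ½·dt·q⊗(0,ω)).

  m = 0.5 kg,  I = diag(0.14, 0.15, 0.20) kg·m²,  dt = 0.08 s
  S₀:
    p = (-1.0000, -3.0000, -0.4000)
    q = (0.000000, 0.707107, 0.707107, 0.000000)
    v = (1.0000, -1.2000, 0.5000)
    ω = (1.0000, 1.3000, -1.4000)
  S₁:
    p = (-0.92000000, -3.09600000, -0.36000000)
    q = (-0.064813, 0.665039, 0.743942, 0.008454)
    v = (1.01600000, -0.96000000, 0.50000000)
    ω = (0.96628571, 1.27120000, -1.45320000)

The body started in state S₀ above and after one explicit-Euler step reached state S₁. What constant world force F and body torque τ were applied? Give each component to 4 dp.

rate change Δω = (-0.03371429, -0.02880000, -0.05320000)
precession coupling = (-0.0910, 0.0840, 0.0130)
applied torque τ = (-0.1500, 0.0300, -0.1200)
Δv = v₁−v₀ = (0.01600000, 0.24000000, 0.00000000)
applied force F = (0.1000, 1.5000, 0.0000)

F = (0.1000, 1.5000, 0.0000)
τ = (-0.1500, 0.0300, -0.1200)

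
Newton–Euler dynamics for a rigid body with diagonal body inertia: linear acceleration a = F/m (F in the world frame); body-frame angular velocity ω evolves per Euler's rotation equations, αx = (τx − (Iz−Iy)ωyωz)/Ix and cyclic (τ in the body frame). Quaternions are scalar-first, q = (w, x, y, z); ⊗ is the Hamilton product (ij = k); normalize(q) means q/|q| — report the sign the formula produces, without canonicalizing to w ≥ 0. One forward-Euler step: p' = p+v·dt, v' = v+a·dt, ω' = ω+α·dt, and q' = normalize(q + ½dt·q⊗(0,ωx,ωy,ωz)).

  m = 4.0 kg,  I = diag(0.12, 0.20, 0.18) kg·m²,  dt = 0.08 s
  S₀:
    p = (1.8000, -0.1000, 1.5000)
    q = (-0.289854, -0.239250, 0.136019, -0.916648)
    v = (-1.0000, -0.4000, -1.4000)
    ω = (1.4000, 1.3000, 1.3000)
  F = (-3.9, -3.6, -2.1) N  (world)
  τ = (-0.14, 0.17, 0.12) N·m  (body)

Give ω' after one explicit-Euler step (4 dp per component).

ω' = (1.3292, 1.4117, 1.2886)

precession coupling ω×(Iω) = (-0.0338, -0.1092, 0.1456)
α = I⁻¹(τ − ω×Iω) = (-0.8850, 1.3960, -0.1422)
ω' = ω + α·dt = (1.3292, 1.4117, 1.2886)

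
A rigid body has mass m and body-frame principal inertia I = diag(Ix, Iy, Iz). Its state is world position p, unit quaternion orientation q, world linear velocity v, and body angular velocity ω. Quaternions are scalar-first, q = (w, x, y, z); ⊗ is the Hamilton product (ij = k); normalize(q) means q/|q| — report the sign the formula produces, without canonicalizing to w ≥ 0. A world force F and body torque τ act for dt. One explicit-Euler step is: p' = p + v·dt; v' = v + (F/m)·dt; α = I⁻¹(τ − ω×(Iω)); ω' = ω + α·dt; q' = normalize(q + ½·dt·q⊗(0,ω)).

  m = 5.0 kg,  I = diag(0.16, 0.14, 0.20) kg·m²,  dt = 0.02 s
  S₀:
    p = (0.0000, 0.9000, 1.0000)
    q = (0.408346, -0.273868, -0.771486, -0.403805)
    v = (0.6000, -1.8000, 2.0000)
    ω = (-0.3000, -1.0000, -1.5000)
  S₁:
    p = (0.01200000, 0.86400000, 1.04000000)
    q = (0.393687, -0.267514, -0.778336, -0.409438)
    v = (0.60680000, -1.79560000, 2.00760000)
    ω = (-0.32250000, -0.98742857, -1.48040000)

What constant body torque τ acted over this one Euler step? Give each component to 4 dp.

rate change Δω = (-0.02250000, 0.01257143, 0.01960000)
ω₀×(Iω₀) = (0.0900, -0.0180, -0.0060)
τ = I·(Δω/dt) + ω₀×(Iω₀) = (-0.0900, 0.0700, 0.1900)

τ = (-0.0900, 0.0700, 0.1900)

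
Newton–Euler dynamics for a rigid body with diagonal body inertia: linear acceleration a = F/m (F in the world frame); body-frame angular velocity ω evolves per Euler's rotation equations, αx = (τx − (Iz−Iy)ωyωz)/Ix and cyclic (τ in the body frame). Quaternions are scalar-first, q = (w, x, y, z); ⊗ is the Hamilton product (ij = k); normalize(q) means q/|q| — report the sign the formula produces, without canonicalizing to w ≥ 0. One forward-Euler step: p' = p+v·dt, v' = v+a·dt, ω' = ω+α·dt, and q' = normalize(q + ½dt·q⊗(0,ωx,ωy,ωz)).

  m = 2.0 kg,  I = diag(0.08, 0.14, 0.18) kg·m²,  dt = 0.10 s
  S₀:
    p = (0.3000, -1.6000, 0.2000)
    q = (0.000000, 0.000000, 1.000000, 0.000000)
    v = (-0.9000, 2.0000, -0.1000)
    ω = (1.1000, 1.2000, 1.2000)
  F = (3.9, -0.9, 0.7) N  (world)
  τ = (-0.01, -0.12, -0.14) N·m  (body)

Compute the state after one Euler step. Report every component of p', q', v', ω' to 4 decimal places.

p' = (0.2100, -1.4000, 0.1900)
q' = (-0.0597, 0.0597, 0.9949, -0.0547)
v' = (-0.7050, 1.9550, -0.0650)
ω' = (1.0155, 1.2086, 1.0782)

ω×(Iω) gyroscopic = (0.0576, -0.1320, 0.0792)
α = I⁻¹(τ − ω×Iω) = (-0.8450, 0.0857, -1.2178)
ω + α·dt = (1.0155, 1.2086, 1.0782)
q⊗(0,ω) = (-1.2000000, 1.2000000, 0.0000000, -1.1000000)
q + ½dt·q⊗(0,ω), renormalized = (-0.0597, 0.0597, 0.9949, -0.0547)
a = (1.9500, -0.4500, 0.3500)
new position p' = (0.2100, -1.4000, 0.1900)
new velocity v' = (-0.7050, 1.9550, -0.0650)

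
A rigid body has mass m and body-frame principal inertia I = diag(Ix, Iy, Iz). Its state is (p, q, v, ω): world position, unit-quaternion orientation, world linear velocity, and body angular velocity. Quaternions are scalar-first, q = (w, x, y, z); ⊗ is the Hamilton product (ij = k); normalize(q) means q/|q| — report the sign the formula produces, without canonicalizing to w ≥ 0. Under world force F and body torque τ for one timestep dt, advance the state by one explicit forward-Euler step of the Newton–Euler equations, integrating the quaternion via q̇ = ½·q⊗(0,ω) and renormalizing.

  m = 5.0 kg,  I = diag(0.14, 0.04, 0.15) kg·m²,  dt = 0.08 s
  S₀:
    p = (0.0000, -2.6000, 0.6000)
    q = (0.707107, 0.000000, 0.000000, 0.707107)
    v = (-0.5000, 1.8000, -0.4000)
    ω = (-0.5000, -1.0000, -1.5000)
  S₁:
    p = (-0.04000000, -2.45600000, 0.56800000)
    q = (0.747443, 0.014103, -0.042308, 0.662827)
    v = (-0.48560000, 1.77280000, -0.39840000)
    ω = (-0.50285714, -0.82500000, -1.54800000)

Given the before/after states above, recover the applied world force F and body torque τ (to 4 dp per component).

ω₁ − ω₀ = (-0.00285714, 0.17500000, -0.04800000)
gyro term ω₀×Iω₀ = (0.1650, -0.0075, -0.0500)
τ = I·(Δω/dt) + ω₀×(Iω₀) = (0.1600, 0.0800, -0.1400)
velocity change Δv = (0.01440000, -0.02720000, 0.00160000)
m·(v₁−v₀)/dt = (0.9000, -1.7000, 0.1000)

F = (0.9000, -1.7000, 0.1000)
τ = (0.1600, 0.0800, -0.1400)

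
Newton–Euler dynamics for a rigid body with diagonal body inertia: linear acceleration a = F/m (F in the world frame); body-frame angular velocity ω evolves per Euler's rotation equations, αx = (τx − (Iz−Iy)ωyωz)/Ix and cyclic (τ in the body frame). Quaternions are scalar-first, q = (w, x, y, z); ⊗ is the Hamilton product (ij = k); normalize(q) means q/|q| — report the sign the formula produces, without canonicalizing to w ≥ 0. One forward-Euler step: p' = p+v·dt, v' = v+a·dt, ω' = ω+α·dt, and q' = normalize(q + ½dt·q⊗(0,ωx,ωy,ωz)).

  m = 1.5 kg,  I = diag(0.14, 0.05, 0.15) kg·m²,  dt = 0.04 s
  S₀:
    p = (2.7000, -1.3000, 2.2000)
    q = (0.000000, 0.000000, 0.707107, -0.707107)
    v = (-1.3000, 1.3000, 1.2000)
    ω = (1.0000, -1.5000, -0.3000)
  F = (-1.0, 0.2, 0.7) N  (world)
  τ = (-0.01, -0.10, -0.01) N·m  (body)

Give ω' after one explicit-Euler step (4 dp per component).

gyro term ω×Iω = (0.0450, 0.0030, 0.1350)
α = I⁻¹(τ − ω×Iω) = (-0.3929, -2.0600, -0.9667)
ω' = ω + α·dt = (0.9843, -1.5824, -0.3387)

ω' = (0.9843, -1.5824, -0.3387)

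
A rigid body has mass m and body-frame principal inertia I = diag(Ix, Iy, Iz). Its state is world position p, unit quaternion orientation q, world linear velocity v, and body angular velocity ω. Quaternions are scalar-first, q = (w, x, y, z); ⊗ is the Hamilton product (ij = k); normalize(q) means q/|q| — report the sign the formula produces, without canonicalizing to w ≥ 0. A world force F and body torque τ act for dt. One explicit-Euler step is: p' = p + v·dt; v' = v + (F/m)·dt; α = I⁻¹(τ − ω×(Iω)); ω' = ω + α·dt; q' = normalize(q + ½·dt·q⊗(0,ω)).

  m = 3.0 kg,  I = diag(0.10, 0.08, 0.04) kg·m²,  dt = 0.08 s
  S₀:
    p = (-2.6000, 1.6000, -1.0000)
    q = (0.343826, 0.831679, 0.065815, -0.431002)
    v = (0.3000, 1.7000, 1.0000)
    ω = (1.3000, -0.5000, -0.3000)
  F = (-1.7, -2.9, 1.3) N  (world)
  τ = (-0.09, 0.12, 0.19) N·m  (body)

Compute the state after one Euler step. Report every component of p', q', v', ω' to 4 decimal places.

p' = (-2.5760, 1.7360, -0.9200)
q' = (0.2962, 0.8388, 0.0464, -0.4544)
v' = (0.2547, 1.6227, 1.0347)
ω' = (1.2328, -0.3566, 0.0540)

new position p' = (-2.5760, 1.7360, -0.9200)
new velocity v' = (0.2547, 1.6227, 1.0347)
ω×(Iω) gyroscopic = (-0.0060, -0.0234, 0.0130)
α = I⁻¹(τ − ω×Iω) = (-0.8400, 1.7925, 4.4250)
new body rate ω' = (1.2328, -0.3566, 0.0540)
Hamilton product q⊗(0,ω) = (-1.1775758, 0.2117283, -0.4827119, -0.6045468)
q' = normalize(q + ½dt·q⊗(0,ω)) = (0.2962, 0.8388, 0.0464, -0.4544)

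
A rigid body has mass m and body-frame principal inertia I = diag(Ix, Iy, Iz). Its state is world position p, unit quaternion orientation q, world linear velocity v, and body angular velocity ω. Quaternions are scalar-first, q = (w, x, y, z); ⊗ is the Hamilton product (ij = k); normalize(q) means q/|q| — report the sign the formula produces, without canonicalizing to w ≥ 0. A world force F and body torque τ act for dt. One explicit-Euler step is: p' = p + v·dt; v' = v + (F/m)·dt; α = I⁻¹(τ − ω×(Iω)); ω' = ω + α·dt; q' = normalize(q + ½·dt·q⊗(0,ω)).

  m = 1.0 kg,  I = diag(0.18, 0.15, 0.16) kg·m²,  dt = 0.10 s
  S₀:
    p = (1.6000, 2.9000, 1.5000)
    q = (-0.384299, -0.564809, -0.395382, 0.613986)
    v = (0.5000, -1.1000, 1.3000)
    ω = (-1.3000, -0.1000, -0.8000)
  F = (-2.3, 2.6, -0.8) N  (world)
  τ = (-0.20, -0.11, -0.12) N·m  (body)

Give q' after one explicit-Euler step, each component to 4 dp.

q' = (-0.3973, -0.5194, -0.4546, 0.6047)

q⊗(0,ω) = (-0.2826011, 0.8772929, -1.2115991, -0.1500765)
updated quaternion q' = (-0.3973, -0.5194, -0.4546, 0.6047)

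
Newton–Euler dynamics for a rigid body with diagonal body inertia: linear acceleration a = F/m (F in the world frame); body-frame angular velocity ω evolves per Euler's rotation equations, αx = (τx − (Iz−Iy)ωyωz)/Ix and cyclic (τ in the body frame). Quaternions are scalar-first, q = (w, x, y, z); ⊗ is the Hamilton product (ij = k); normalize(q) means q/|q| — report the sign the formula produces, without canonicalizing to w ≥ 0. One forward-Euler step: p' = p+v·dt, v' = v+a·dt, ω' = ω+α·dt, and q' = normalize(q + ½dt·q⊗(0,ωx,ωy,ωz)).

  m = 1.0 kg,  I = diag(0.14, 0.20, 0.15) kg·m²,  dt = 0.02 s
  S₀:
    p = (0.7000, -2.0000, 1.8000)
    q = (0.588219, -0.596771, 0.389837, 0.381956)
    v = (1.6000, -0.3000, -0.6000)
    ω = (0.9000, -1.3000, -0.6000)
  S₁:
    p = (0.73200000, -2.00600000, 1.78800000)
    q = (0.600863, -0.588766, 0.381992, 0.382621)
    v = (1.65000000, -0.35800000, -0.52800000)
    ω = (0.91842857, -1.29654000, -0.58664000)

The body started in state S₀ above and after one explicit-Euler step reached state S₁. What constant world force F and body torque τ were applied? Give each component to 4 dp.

F = (2.5000, -2.9000, 3.6000)
τ = (0.0900, 0.0400, 0.0300)

rate change Δω = (0.01842857, 0.00346000, 0.01336000)
τ = I·(Δω/dt) + ω₀×(Iω₀) = (0.0900, 0.0400, 0.0300)
Δv = v₁−v₀ = (0.05000000, -0.05800000, 0.07200000)
m·(v₁−v₀)/dt = (2.5000, -2.9000, 3.6000)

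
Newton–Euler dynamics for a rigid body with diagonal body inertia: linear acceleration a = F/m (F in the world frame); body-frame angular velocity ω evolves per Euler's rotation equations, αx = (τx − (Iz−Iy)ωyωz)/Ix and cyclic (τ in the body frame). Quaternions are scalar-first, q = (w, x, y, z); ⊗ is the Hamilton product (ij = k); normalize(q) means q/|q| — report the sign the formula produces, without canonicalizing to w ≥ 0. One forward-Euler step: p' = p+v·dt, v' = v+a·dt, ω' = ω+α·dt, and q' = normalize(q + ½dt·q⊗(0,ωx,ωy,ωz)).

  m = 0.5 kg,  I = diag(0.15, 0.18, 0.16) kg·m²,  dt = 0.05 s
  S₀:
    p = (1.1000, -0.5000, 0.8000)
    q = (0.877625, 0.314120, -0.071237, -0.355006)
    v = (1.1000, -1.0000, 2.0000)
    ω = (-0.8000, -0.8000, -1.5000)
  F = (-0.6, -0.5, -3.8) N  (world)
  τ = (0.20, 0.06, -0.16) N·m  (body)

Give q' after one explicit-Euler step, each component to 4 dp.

2q̇ = q⊗(0,ω) = (-0.3382026, -0.8792493, 0.0530848, -1.6247231)
updated quaternion q' = (0.8682, 0.2918, -0.0698, -0.3952)

q' = (0.8682, 0.2918, -0.0698, -0.3952)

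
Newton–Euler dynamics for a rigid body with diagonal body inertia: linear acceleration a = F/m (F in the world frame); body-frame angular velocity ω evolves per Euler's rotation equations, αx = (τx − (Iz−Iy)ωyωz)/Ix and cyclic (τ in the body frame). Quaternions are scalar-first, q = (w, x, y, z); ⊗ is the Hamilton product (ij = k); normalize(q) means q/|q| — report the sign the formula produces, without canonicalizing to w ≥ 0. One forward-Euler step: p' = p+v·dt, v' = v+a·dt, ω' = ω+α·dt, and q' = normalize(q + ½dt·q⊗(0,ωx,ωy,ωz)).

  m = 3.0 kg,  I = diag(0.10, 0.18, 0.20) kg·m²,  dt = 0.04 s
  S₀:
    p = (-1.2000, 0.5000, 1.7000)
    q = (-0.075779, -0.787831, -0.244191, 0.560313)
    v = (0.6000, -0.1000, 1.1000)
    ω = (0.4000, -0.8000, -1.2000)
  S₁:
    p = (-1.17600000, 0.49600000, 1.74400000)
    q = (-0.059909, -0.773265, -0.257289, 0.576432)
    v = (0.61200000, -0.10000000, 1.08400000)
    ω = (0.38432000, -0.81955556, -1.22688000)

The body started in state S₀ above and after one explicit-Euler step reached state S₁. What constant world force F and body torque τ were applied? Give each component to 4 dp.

Δω = ω₁−ω₀ = (-0.01568000, -0.01955556, -0.02688000)
ω₀×(Iω₀) = (0.0192, 0.0480, -0.0256)
τ = I·(Δω/dt) + ω₀×(Iω₀) = (-0.0200, -0.0400, -0.1600)
Δv = v₁−v₀ = (0.01200000, 0.00000000, -0.01600000)
F = m·Δv/dt = (0.9000, 0.0000, -1.2000)

F = (0.9000, 0.0000, -1.2000)
τ = (-0.0200, -0.0400, -0.1600)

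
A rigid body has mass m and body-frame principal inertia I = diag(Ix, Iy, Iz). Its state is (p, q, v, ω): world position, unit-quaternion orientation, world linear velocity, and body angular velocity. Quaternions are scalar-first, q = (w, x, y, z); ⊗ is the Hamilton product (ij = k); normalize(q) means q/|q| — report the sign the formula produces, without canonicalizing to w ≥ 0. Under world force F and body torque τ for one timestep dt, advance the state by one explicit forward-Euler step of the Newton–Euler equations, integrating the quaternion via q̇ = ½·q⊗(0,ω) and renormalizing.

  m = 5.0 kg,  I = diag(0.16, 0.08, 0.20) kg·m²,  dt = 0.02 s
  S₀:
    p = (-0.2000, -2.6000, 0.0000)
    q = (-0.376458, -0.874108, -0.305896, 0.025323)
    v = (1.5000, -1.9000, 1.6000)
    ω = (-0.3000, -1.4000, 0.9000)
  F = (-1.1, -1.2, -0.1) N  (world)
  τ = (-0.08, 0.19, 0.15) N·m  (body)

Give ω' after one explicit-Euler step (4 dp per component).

(τ − ω×Iω)/I = (0.4450, 2.2400, 0.9180)
ω' = ω + α·dt = (-0.2911, -1.3552, 0.9184)

ω' = (-0.2911, -1.3552, 0.9184)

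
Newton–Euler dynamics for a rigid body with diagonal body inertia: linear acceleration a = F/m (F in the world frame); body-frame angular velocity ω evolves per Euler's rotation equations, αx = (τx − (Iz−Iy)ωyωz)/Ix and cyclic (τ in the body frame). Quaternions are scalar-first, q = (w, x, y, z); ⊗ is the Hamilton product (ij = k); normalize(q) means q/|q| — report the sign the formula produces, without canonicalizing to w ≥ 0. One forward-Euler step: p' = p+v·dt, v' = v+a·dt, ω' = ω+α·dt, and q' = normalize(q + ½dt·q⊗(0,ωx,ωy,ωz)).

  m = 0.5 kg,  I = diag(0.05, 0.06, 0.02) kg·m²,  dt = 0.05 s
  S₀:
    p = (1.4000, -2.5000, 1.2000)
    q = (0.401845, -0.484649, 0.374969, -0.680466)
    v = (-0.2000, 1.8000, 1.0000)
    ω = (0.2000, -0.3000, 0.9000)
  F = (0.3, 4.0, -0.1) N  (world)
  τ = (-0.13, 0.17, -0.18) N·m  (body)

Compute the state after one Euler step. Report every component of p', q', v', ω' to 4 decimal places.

p' = (1.3900, -2.4100, 1.2500)
q' = (0.4223, -0.4792, 0.3793, -0.6695)
v' = (-0.1700, 2.2000, 0.9900)
ω' = (0.0592, -0.1628, 0.4515)

p + v·dt = (1.3900, -2.4100, 1.2500)
v' = v + a·dt = (-0.1700, 2.2000, 0.9900)
angular accel α = (-2.8160, 2.7433, -8.9700)
ω' = ω + α·dt = (0.0592, -0.1628, 0.4515)
Hamilton product q⊗(0,ω) = (0.8218399, 0.2137013, 0.1795374, 0.4320614)
q' = normalize(q + ½dt·q⊗(0,ω)) = (0.4223, -0.4792, 0.3793, -0.6695)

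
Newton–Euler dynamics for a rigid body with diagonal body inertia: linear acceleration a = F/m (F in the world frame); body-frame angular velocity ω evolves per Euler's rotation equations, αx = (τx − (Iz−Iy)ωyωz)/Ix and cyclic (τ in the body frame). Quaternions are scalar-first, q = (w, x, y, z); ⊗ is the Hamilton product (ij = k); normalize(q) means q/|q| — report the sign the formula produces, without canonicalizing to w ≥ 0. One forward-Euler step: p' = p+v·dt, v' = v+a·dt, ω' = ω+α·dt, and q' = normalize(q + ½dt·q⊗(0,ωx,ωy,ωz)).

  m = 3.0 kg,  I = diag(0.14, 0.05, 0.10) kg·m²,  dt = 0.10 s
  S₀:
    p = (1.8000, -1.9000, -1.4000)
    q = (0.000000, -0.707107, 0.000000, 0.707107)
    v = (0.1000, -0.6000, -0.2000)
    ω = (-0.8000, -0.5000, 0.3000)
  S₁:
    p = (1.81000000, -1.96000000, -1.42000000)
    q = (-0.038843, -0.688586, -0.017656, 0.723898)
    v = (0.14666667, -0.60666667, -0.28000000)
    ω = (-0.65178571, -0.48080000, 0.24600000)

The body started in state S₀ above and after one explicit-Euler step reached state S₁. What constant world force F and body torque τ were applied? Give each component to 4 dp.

F = (1.4000, -0.2000, -2.4000)
τ = (0.2000, 0.0000, -0.0900)

rate change Δω = (0.14821429, 0.01920000, -0.05400000)
gyro term ω₀×Iω₀ = (-0.0075, -0.0096, -0.0360)
applied torque τ = (0.2000, 0.0000, -0.0900)
velocity change Δv = (0.04666667, -0.00666667, -0.08000000)
applied force F = (1.4000, -0.2000, -2.4000)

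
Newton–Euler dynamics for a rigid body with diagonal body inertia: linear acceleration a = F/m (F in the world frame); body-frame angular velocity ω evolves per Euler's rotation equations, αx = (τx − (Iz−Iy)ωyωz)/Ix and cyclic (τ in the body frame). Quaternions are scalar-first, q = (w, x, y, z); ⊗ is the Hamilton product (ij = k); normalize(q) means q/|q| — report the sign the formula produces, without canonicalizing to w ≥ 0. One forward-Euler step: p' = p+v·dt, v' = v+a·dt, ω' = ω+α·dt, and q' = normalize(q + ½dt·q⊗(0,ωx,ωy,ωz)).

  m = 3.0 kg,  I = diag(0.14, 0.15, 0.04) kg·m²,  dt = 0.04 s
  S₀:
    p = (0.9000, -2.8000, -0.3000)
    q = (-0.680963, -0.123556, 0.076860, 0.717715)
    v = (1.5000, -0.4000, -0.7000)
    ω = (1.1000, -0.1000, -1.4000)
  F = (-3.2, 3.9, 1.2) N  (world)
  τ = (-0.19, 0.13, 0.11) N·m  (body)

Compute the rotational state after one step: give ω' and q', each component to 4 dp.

ω' = (1.0501, -0.0243, -1.2889)
q' = (-0.6576, -0.1392, 0.0905, 0.7349)

precession coupling ω×(Iω) = (-0.0154, -0.1540, -0.0011)
angular accel α = (-1.2471, 1.8933, 2.7775)
ω + α·dt = (1.0501, -0.0243, -1.2889)
q⊗(0,ω) = (1.1483986, -0.7848918, 0.6846044, 0.8811578)
q' = normalize(q + ½dt·q⊗(0,ω)) = (-0.6576, -0.1392, 0.0905, 0.7349)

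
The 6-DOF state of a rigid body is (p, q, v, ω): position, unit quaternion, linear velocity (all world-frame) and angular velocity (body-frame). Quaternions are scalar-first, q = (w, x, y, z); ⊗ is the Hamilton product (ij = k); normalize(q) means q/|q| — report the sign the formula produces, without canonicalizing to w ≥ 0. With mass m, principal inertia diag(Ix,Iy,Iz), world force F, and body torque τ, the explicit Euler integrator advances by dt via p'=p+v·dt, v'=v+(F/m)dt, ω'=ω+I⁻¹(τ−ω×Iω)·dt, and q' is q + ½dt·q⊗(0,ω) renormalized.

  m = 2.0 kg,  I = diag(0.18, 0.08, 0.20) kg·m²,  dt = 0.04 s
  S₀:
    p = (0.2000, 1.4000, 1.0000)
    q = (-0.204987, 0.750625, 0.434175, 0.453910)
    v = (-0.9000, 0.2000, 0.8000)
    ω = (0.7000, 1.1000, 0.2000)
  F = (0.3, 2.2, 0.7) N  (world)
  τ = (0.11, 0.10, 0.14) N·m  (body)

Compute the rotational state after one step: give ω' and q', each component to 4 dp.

α = I⁻¹(τ − ω×Iω) = (0.4644, 1.2850, 1.0850)
new body rate ω' = (0.7186, 1.1514, 0.2434)
Hamilton product q⊗(0,ω) = (-1.0938120, -0.5559569, -0.0578737, 0.4807676)
q' = normalize(q + ½dt·q⊗(0,ω)) = (-0.2268, 0.7392, 0.4329, 0.4634)

ω' = (0.7186, 1.1514, 0.2434)
q' = (-0.2268, 0.7392, 0.4329, 0.4634)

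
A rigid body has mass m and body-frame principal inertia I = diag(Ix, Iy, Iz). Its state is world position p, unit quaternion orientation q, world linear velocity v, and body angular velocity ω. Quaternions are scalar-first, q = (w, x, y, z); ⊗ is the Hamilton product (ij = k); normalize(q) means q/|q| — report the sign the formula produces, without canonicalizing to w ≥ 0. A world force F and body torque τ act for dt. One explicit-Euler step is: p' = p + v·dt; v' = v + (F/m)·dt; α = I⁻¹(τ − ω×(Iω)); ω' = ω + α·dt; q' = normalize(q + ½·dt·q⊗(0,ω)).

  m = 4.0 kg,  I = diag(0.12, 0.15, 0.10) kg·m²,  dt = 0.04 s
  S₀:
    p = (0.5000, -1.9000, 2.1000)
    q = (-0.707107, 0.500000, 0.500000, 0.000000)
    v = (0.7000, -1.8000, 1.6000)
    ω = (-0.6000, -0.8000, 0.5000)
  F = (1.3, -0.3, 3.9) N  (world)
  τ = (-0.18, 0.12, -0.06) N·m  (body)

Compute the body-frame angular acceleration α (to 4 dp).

α = (-1.6667, 0.8400, -0.7440)

precession coupling ω×(Iω) = (0.0200, -0.0060, 0.0144)
α = I⁻¹(τ − ω×Iω) = (-1.6667, 0.8400, -0.7440)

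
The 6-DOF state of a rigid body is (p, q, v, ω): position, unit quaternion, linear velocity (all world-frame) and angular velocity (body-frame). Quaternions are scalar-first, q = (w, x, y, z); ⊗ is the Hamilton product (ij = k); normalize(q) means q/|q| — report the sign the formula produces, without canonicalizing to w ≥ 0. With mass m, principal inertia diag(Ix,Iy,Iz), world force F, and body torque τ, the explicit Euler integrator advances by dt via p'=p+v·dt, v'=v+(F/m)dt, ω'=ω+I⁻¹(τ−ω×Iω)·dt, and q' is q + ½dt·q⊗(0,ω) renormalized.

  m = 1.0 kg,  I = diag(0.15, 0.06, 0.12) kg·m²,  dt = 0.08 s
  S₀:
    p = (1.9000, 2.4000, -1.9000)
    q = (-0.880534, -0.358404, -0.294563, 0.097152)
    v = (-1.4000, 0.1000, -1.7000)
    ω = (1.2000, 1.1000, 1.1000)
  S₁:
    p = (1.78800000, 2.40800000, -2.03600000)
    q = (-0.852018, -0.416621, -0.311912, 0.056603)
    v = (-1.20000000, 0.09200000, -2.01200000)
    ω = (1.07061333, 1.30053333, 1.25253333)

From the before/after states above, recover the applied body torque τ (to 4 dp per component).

rate change Δω = (-0.12938667, 0.20053333, 0.15253333)
ω₀×(Iω₀) = (0.0726, 0.0396, -0.1188)
I·α + gyro = (-0.1700, 0.1900, 0.1100)

τ = (-0.1700, 0.1900, 0.1100)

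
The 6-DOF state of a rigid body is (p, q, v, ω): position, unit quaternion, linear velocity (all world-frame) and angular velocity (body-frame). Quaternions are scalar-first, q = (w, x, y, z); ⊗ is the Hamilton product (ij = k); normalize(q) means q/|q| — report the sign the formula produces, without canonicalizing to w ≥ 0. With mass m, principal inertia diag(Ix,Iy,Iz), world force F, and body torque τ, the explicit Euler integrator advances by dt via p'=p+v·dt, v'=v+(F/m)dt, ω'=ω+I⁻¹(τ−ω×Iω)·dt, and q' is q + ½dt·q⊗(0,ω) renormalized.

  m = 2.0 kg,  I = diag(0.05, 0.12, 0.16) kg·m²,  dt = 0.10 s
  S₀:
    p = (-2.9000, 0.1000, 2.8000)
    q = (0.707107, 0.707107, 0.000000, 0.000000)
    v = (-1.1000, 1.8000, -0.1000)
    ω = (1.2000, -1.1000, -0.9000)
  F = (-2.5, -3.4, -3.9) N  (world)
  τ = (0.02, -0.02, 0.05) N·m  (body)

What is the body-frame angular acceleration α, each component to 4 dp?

gyro term ω×Iω = (0.0396, 0.1188, -0.0924)
angular accel α = (-0.3920, -1.1567, 0.8900)

α = (-0.3920, -1.1567, 0.8900)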